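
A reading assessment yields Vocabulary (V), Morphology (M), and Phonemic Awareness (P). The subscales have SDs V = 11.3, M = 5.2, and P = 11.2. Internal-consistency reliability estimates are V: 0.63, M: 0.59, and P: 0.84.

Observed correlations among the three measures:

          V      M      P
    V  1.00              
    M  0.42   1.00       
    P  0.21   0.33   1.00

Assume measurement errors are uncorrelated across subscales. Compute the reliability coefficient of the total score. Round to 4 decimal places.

0.8138

Var(V+M+P) = 11.3² + 5.2² + 11.2² + 2·[11.3·5.2·0.42 + 11.3·11.2·0.21 + 5.2·11.2·0.33] = 280.17 + 140.952 = 421.122.
Under uncorrelated errors the observed covariances equal the true-score covariances, so only the own-variance terms attenuate.
True-score variance = [11.3²·0.63 + 5.2²·0.59 + 11.2²·0.84] + 140.952 = 201.768 + 140.952 = 342.72.
Reliability = 342.72 / 421.122 = 0.8138.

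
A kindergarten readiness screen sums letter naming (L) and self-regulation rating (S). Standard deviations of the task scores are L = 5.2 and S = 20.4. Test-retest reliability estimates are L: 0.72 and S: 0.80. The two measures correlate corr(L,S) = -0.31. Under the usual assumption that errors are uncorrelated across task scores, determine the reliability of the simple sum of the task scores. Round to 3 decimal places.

0.759

Var(L+S) = 5.2² + 20.4² + 2·[5.2·20.4·(-0.31)] = 443.2 − 65.7696 = 377.43.
With uncorrelated errors the cross-covariances are all true-score covariance, so they carry over unchanged; only the diagonal terms shrink to ρᵢσᵢ².
True-score variance = [5.2²·0.72 + 20.4²·0.80] − 65.7696 = 352.397 − 65.7696 = 286.627.
Reliability = 286.627 / 377.43 = 0.759.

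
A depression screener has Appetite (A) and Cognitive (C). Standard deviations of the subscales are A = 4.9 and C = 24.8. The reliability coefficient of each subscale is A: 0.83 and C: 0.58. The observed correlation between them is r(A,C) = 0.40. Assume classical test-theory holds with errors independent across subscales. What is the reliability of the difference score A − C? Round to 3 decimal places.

0.516

Var(A−C) = 4.9² + 24.8² − 2·4.9·24.8·0.40 = 639.05 − 97.216 = 541.834.
Under uncorrelated errors the observed covariances equal the true-score covariances, so only the own-variance terms attenuate.
True-score variance = [4.9²·0.83 + 24.8²·0.58] − 97.216 = 376.651 − 97.216 = 279.435.
Reliability = 279.435 / 541.834 = 0.516.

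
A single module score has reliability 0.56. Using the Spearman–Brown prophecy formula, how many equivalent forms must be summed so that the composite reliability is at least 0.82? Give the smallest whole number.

k ≥ ρ*(1−ρ₁)/(ρ₁(1−ρ*)) = 0.82·0.44 / (0.56·0.18) = 3.579.
Smallest integer k = 4.

4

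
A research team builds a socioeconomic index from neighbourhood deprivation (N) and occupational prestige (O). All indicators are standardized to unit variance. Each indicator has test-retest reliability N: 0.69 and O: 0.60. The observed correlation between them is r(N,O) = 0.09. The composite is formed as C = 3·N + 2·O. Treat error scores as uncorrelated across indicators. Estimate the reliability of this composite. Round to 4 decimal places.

Var(C) = 3² + 2² + 2·[6·0.09] = 13 + 1.08 = 14.08.
Under uncorrelated errors the observed covariances equal the true-score covariances, so only the own-variance terms attenuate.
True-score variance = [3²·0.69 + 2²·0.60] + 1.08 = 8.61 + 1.08 = 9.69.
Reliability = 9.69 / 14.08 = 0.6882.

0.6882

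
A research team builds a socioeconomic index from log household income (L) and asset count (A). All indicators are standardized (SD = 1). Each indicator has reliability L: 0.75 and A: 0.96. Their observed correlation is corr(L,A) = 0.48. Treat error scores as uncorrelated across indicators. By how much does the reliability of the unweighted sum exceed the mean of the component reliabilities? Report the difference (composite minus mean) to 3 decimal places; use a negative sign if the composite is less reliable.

0.047

Var(sum) = 2 + 0.96 = 2.96; true-score variance = 1.71 + 0.96 = 2.67; composite reliability = 0.9020.
Mean component reliability = 0.8550.
Difference = 0.9020 − 0.8550 = 0.047.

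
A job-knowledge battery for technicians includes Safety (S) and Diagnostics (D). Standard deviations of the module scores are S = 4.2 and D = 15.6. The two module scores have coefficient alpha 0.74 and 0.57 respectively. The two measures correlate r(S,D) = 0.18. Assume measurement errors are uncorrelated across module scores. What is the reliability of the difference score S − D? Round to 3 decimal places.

Var(S−D) = 4.2² + 15.6² − 2·4.2·15.6·0.18 = 261 − 23.5872 = 237.413.
Because errors are independent across components, Cov(Tᵢ,Tⱼ) = Cov(Xᵢ,Xⱼ); the off-diagonal part of the true-score variance is the same as above.
True-score variance = [4.2²·0.74 + 15.6²·0.57] − 23.5872 = 151.769 − 23.5872 = 128.182.
Reliability = 128.182 / 237.413 = 0.540.

0.540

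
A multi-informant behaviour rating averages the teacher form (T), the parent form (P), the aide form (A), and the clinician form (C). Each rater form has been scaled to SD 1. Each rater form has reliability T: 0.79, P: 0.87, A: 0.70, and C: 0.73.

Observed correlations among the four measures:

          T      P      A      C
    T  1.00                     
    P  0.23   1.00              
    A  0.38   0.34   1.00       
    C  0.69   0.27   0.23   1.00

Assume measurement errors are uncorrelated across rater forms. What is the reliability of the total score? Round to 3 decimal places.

Var(T+P+A+C) = 4 + 2·[0.23 + 0.38 + 0.69 + 0.34 + 0.27 + 0.23] = 4 + 4.28 = 8.28.
With uncorrelated errors the cross-covariances are all true-score covariance, so they carry over unchanged; only the diagonal terms shrink to ρᵢσᵢ².
True-score variance = [0.79 + 0.87 + 0.70 + 0.73] + 4.28 = 3.09 + 4.28 = 7.37.
Reliability = 7.37 / 8.28 = 0.890.

0.890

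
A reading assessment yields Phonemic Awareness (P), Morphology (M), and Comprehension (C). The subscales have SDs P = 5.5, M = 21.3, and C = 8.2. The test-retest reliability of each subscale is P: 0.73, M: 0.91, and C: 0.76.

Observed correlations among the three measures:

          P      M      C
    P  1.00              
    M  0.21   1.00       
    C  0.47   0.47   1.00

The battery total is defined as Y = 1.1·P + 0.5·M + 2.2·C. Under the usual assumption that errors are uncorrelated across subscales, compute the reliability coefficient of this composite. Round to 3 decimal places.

0.875

Var(Y) = 1.1²·5.5² + 0.5²·21.3² + 2.2²·8.2² + 2·[0.55·5.5·21.3·0.21 + 2.42·5.5·8.2·0.47 + 1.1·21.3·8.2·0.47] = 475.467 + 310.254 = 785.72.
Because errors are independent across components, Cov(Tᵢ,Tⱼ) = Cov(Xᵢ,Xⱼ); the off-diagonal part of the true-score variance is the same as above.
True-score variance = [1.1²·5.5²·0.73 + 0.5²·21.3²·0.91 + 2.2²·8.2²·0.76] + 310.254 = 377.27 + 310.254 = 687.523.
Reliability = 687.523 / 785.72 = 0.875.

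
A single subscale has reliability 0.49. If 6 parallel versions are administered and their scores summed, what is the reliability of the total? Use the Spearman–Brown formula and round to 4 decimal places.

0.8522

ρ_k = kρ / (1 + (k−1)ρ) = 6·0.49 / (1 + 5·0.49) = 2.940 / 3.450 = 0.8522.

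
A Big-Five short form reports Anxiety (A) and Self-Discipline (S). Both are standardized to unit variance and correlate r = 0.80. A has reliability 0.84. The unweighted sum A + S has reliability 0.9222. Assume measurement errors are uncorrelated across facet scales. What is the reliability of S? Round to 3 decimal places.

Var(A+S) = 2 + 2·0.80 = 3.600.
True-score variance = ρ_A + ρ_S + 2·0.80, so 0.9222 = (0.84 + ρ_S + 1.60) / 3.600.
ρ_S = 0.9222·3.600 − 0.84 − 1.60 = 0.880.

0.880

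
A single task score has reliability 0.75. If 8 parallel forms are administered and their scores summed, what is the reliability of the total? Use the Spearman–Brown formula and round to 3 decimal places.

ρ_k = kρ / (1 + (k−1)ρ) = 8·0.75 / (1 + 7·0.75) = 6.000 / 6.250 = 0.960.

0.960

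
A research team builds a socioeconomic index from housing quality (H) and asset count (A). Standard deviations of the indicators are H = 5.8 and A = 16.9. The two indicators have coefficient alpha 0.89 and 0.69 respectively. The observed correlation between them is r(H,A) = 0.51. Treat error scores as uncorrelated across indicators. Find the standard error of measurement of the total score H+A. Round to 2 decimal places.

Var(total) = 319.25 + 99.9804 = 419.23.
True-score variance = 227.01 + 99.9804 = 326.991, so reliability = 0.7800.
Error variance = 419.23 − 326.991 = 92.2395; SEM = √92.2395 = 9.60.

9.60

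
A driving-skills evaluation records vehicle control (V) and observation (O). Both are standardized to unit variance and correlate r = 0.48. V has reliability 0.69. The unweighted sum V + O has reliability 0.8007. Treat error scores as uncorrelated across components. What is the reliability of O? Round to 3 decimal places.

Var(V+O) = 2 + 2·0.48 = 2.960.
True-score variance = ρ_V + ρ_O + 2·0.48, so 0.8007 = (0.69 + ρ_O + 0.96) / 2.960.
ρ_O = 0.8007·2.960 − 0.69 − 0.96 = 0.720.

0.720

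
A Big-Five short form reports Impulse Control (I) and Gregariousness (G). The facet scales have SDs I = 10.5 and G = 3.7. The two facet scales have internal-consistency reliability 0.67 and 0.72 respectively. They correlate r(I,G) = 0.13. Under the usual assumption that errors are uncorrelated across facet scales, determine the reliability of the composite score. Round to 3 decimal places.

Var(I+G) = 10.5² + 3.7² + 2·[10.5·3.7·0.13] = 123.94 + 10.101 = 134.041.
Under uncorrelated errors the observed covariances equal the true-score covariances, so only the own-variance terms attenuate.
True-score variance = [10.5²·0.67 + 3.7²·0.72] + 10.101 = 83.7243 + 10.101 = 93.8253.
Reliability = 93.8253 / 134.041 = 0.700.

0.700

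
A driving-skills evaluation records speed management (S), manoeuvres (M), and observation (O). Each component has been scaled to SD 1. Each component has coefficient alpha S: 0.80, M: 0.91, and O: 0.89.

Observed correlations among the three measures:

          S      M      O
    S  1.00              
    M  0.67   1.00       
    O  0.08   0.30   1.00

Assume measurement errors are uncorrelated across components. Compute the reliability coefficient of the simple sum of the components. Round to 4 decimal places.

Var(S+M+O) = 3 + 2·[0.67 + 0.08 + 0.30] = 3 + 2.1 = 5.1.
Because errors are independent across components, Cov(Tᵢ,Tⱼ) = Cov(Xᵢ,Xⱼ); the off-diagonal part of the true-score variance is the same as above.
True-score variance = [0.80 + 0.91 + 0.89] + 2.1 = 2.6 + 2.1 = 4.7.
Reliability = 4.7 / 5.1 = 0.9216.

0.9216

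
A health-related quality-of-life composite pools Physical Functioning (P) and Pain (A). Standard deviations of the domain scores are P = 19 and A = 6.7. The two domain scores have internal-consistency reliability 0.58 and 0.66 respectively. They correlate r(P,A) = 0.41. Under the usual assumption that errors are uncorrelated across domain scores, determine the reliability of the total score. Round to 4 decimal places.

Var(P+A) = 19² + 6.7² + 2·[19·6.7·0.41] = 405.89 + 104.386 = 510.276.
Because errors are independent across components, Cov(Tᵢ,Tⱼ) = Cov(Xᵢ,Xⱼ); the off-diagonal part of the true-score variance is the same as above.
True-score variance = [19²·0.58 + 6.7²·0.66] + 104.386 = 239.007 + 104.386 = 343.393.
Reliability = 343.393 / 510.276 = 0.6730.

0.6730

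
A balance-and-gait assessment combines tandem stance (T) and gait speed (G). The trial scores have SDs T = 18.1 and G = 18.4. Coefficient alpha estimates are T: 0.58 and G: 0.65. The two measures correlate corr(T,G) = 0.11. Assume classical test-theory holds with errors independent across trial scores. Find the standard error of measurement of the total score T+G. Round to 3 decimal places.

16.003

Var(total) = 666.17 + 73.2688 = 739.439.
True-score variance = 410.078 + 73.2688 = 483.347, so reliability = 0.6537.
Error variance = 739.439 − 483.347 = 256.092; SEM = √256.092 = 16.003.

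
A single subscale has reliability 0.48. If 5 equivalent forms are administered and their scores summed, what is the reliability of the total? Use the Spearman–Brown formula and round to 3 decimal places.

ρ_k = kρ / (1 + (k−1)ρ) = 5·0.48 / (1 + 4·0.48) = 2.400 / 2.920 = 0.822.

0.822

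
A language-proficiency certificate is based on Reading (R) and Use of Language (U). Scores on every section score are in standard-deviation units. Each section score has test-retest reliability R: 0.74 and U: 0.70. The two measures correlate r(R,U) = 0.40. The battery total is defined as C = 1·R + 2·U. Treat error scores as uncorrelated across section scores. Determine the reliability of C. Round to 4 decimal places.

0.7788

Var(C) = 1 + 2² + 2·[2·0.40] = 5 + 1.6 = 6.6.
Because errors are independent across components, Cov(Tᵢ,Tⱼ) = Cov(Xᵢ,Xⱼ); the off-diagonal part of the true-score variance is the same as above.
True-score variance = [0.74 + 2²·0.70] + 1.6 = 3.54 + 1.6 = 5.14.
Reliability = 5.14 / 6.6 = 0.7788.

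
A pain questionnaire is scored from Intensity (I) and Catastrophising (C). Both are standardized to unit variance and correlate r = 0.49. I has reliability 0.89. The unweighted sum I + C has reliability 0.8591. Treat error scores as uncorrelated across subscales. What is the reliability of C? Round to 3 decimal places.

Var(I+C) = 2 + 2·0.49 = 2.980.
True-score variance = ρ_I + ρ_C + 2·0.49, so 0.8591 = (0.89 + ρ_C + 0.98) / 2.980.
ρ_C = 0.8591·2.980 − 0.89 − 0.98 = 0.690.

0.690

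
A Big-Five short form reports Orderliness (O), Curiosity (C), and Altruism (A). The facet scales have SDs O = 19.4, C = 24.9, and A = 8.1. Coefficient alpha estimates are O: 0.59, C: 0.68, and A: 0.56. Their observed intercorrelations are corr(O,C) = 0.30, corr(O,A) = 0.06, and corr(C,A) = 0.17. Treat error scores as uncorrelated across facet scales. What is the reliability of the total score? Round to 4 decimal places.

Var(O+C+A) = 19.4² + 24.9² + 8.1² + 2·[19.4·24.9·0.30 + 19.4·8.1·0.06 + 24.9·8.1·0.17] = 1061.98 + 377.267 = 1439.25.
Because errors are independent across components, Cov(Tᵢ,Tⱼ) = Cov(Xᵢ,Xⱼ); the off-diagonal part of the true-score variance is the same as above.
True-score variance = [19.4²·0.59 + 24.9²·0.68 + 8.1²·0.56] + 377.267 = 680.401 + 377.267 = 1057.67.
Reliability = 1057.67 / 1439.25 = 0.7349.

0.7349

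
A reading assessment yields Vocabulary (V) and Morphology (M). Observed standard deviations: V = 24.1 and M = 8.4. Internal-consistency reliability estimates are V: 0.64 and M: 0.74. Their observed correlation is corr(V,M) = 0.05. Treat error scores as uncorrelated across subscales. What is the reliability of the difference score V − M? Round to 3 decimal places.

0.640

Var(V−M) = 24.1² + 8.4² − 2·24.1·8.4·0.05 = 651.37 − 20.244 = 631.126.
Because errors are independent across components, Cov(Tᵢ,Tⱼ) = Cov(Xᵢ,Xⱼ); the off-diagonal part of the true-score variance is the same as above.
True-score variance = [24.1²·0.64 + 8.4²·0.74] − 20.244 = 423.933 − 20.244 = 403.689.
Reliability = 403.689 / 631.126 = 0.640.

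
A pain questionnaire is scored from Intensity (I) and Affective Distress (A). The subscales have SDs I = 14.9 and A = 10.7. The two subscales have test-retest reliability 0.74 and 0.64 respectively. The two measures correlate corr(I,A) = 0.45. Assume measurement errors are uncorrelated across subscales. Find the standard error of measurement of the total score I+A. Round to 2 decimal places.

Var(total) = 336.5 + 143.487 = 479.987.
True-score variance = 237.561 + 143.487 = 381.048, so reliability = 0.7939.
Error variance = 479.987 − 381.048 = 98.939; SEM = √98.939 = 9.95.

9.95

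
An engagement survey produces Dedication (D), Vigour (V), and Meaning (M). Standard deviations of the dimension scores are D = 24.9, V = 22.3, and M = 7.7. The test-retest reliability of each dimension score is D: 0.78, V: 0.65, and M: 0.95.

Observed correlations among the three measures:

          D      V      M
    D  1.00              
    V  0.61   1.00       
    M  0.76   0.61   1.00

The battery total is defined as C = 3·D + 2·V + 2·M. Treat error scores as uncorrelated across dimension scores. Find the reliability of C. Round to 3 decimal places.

0.866

Var(C) = 3²·24.9² + 2²·22.3² + 2²·7.7² + 2·[6·24.9·22.3·0.61 + 6·24.9·7.7·0.76 + 4·22.3·7.7·0.61] = 7806.41 + 6651.1 = 14457.5.
Under uncorrelated errors the observed covariances equal the true-score covariances, so only the own-variance terms attenuate.
True-score variance = [3²·24.9²·0.78 + 2²·22.3²·0.65 + 2²·7.7²·0.95] + 6651.1 = 5870.73 + 6651.1 = 12521.8.
Reliability = 12521.8 / 14457.5 = 0.866.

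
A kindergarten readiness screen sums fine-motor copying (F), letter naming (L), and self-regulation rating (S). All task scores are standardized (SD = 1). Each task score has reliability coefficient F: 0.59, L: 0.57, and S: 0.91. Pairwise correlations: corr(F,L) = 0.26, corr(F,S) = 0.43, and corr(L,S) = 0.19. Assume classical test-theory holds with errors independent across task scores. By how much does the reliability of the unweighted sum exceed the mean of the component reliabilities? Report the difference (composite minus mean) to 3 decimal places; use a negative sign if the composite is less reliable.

0.115

Var(sum) = 3 + 1.76 = 4.76; true-score variance = 2.07 + 1.76 = 3.83; composite reliability = 0.8046.
Mean component reliability = 0.6900.
Difference = 0.8046 − 0.6900 = 0.115.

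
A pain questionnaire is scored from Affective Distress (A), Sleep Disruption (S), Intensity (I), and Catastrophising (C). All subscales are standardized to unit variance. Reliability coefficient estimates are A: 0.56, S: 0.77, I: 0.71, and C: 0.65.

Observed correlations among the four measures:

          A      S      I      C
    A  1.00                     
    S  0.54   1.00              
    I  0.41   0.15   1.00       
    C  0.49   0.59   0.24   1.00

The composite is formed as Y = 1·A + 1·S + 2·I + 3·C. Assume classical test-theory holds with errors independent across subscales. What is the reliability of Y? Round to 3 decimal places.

0.820

Var(Y) = 1 + 1 + 2² + 3² + 2·[0.54 + 2·0.41 + 3·0.49 + 2·0.15 + 3·0.59 + 6·0.24] = 15 + 12.68 = 27.68.
Under uncorrelated errors the observed covariances equal the true-score covariances, so only the own-variance terms attenuate.
True-score variance = [0.56 + 0.77 + 2²·0.71 + 3²·0.65] + 12.68 = 10.02 + 12.68 = 22.7.
Reliability = 22.7 / 27.68 = 0.820.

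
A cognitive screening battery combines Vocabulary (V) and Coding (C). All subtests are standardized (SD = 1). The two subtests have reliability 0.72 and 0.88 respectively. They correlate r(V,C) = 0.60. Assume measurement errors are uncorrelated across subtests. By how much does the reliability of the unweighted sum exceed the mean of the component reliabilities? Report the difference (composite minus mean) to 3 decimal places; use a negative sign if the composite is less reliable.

Var(sum) = 2 + 1.2 = 3.2; true-score variance = 1.6 + 1.2 = 2.8; composite reliability = 0.8750.
Mean component reliability = 0.8000.
Difference = 0.8750 − 0.8000 = 0.075.

0.075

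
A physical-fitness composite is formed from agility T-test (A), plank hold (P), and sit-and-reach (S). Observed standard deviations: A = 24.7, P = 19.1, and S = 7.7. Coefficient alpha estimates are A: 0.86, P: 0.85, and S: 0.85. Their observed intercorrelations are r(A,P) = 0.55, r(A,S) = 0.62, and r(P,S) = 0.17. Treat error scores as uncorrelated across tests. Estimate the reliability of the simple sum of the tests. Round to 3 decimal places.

0.919

Var(A+P+S) = 24.7² + 19.1² + 7.7² + 2·[24.7·19.1·0.55 + 24.7·7.7·0.62 + 19.1·7.7·0.17] = 1034.19 + 804.786 = 1838.98.
With uncorrelated errors the cross-covariances are all true-score covariance, so they carry over unchanged; only the diagonal terms shrink to ρᵢσᵢ².
True-score variance = [24.7²·0.86 + 19.1²·0.85 + 7.7²·0.85] + 804.786 = 885.162 + 804.786 = 1689.95.
Reliability = 1689.95 / 1838.98 = 0.919.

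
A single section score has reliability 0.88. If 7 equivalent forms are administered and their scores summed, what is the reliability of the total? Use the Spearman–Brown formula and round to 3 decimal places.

ρ_k = kρ / (1 + (k−1)ρ) = 7·0.88 / (1 + 6·0.88) = 6.160 / 6.280 = 0.981.

0.981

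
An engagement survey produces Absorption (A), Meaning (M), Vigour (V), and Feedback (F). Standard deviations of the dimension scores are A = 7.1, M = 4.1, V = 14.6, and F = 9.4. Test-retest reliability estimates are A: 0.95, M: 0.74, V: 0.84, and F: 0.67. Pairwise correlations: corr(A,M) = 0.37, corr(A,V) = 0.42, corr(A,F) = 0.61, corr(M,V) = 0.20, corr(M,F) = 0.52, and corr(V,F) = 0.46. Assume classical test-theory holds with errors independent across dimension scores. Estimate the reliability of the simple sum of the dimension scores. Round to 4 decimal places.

0.9063

Var(A+M+V+F) = 7.1² + 4.1² + 14.6² + 9.4² + 2·[7.1·4.1·0.37 + 7.1·14.6·0.42 + 7.1·9.4·0.61 + 4.1·14.6·0.20 + 4.1·9.4·0.52 + 14.6·9.4·0.46] = 368.74 + 380.325 = 749.065.
Because errors are independent across components, Cov(Tᵢ,Tⱼ) = Cov(Xᵢ,Xⱼ); the off-diagonal part of the true-score variance is the same as above.
True-score variance = [7.1²·0.95 + 4.1²·0.74 + 14.6²·0.84 + 9.4²·0.67] + 380.325 = 298.584 + 380.325 = 678.909.
Reliability = 678.909 / 749.065 = 0.9063.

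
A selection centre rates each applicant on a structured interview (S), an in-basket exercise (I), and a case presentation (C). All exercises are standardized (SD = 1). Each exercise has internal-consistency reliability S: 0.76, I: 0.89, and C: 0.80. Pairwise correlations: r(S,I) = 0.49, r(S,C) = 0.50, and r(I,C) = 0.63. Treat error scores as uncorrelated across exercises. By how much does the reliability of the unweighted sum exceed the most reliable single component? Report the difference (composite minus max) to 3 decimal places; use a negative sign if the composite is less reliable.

Var(sum) = 3 + 3.24 = 6.24; true-score variance = 2.45 + 3.24 = 5.69; composite reliability = 0.9119.
Max component reliability = 0.8900.
Difference = 0.9119 − 0.8900 = 0.022.

0.022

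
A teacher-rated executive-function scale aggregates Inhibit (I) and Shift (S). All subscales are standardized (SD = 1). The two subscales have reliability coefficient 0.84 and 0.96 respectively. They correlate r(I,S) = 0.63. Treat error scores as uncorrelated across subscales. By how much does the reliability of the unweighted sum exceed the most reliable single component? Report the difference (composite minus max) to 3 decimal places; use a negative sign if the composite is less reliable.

-0.021

Var(sum) = 2 + 1.26 = 3.26; true-score variance = 1.8 + 1.26 = 3.06; composite reliability = 0.9387.
Max component reliability = 0.9600.
Difference = 0.9387 − 0.9600 = -0.021.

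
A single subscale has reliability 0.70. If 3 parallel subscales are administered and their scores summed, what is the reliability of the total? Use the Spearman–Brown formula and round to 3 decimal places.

ρ_k = kρ / (1 + (k−1)ρ) = 3·0.70 / (1 + 2·0.70) = 2.100 / 2.400 = 0.875.

0.875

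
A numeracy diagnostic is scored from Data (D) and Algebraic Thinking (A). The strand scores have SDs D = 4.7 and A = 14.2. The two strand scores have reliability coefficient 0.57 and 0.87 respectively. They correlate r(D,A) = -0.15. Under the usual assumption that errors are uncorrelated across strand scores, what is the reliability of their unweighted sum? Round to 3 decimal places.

Var(D+A) = 4.7² + 14.2² + 2·[4.7·14.2·(-0.15)] = 223.73 − 20.022 = 203.708.
With uncorrelated errors the cross-covariances are all true-score covariance, so they carry over unchanged; only the diagonal terms shrink to ρᵢσᵢ².
True-score variance = [4.7²·0.57 + 14.2²·0.87] − 20.022 = 188.018 − 20.022 = 167.996.
Reliability = 167.996 / 203.708 = 0.825.

0.825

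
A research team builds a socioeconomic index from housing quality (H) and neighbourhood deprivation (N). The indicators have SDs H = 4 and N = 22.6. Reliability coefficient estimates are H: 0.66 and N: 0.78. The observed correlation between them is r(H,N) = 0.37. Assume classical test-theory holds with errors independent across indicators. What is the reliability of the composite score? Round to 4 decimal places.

0.8016

Var(H+N) = 4² + 22.6² + 2·[4·22.6·0.37] = 526.76 + 66.896 = 593.656.
With uncorrelated errors the cross-covariances are all true-score covariance, so they carry over unchanged; only the diagonal terms shrink to ρᵢσᵢ².
True-score variance = [4²·0.66 + 22.6²·0.78] + 66.896 = 408.953 + 66.896 = 475.849.
Reliability = 475.849 / 593.656 = 0.8016.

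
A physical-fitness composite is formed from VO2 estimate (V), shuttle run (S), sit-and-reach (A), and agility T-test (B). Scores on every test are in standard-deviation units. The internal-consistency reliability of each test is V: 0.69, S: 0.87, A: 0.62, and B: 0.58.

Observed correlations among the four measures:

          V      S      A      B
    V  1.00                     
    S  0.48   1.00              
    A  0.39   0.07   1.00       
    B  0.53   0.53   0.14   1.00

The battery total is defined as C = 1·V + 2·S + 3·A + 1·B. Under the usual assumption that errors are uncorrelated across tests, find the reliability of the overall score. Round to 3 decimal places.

Var(C) = 1 + 2² + 3² + 1 + 2·[2·0.48 + 3·0.39 + 0.53 + 6·0.07 + 2·0.53 + 3·0.14] = 15 + 9.12 = 24.12.
With uncorrelated errors the cross-covariances are all true-score covariance, so they carry over unchanged; only the diagonal terms shrink to ρᵢσᵢ².
True-score variance = [0.69 + 2²·0.87 + 3²·0.62 + 0.58] + 9.12 = 10.33 + 9.12 = 19.45.
Reliability = 19.45 / 24.12 = 0.806.

0.806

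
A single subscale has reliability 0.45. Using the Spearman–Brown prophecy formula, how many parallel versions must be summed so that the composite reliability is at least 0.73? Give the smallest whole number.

k ≥ ρ*(1−ρ₁)/(ρ₁(1−ρ*)) = 0.73·0.55 / (0.45·0.27) = 3.305.
Smallest integer k = 4.

4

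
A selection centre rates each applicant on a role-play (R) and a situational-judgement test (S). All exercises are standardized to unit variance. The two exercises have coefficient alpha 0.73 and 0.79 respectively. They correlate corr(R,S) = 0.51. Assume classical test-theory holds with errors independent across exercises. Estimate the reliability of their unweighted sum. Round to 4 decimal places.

0.8411

Var(R+S) = 2 + 2·[0.51] = 2 + 1.02 = 3.02.
Because errors are independent across components, Cov(Tᵢ,Tⱼ) = Cov(Xᵢ,Xⱼ); the off-diagonal part of the true-score variance is the same as above.
True-score variance = [0.73 + 0.79] + 1.02 = 1.52 + 1.02 = 2.54.
Reliability = 2.54 / 3.02 = 0.8411.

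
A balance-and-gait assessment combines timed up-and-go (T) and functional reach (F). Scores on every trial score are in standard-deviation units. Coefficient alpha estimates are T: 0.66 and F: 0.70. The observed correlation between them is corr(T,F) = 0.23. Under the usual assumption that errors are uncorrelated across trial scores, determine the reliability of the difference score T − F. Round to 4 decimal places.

0.5844

Var(T−F) = 1 + 1 − 2·0.23 = 2 − 0.46 = 1.54.
Under uncorrelated errors the observed covariances equal the true-score covariances, so only the own-variance terms attenuate.
True-score variance = [0.66 + 0.70] − 0.46 = 1.36 − 0.46 = 0.9.
Reliability = 0.9 / 1.54 = 0.5844.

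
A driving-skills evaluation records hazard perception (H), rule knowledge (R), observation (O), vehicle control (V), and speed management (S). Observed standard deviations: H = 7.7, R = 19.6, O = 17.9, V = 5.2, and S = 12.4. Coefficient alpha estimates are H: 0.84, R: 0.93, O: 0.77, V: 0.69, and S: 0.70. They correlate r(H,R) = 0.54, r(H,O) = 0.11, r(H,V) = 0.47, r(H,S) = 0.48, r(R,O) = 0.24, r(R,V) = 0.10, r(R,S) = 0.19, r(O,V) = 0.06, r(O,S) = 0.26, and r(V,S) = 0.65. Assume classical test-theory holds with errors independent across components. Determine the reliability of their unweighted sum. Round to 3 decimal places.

0.906

Var(H+R+O+V+S) = 7.7² + 19.6² + 17.9² + 5.2² + 12.4² + 2·[7.7·19.6·0.54 + 7.7·17.9·0.11 + 7.7·5.2·0.47 + 7.7·12.4·0.48 + 19.6·17.9·0.24 + 19.6·5.2·0.10 + 19.6·12.4·0.19 + 17.9·5.2·0.06 + 17.9·12.4·0.26 + 5.2·12.4·0.65] = 944.66 + 814.17 = 1758.83.
With uncorrelated errors the cross-covariances are all true-score covariance, so they carry over unchanged; only the diagonal terms shrink to ρᵢσᵢ².
True-score variance = [7.7²·0.84 + 19.6²·0.93 + 17.9²·0.77 + 5.2²·0.69 + 12.4²·0.70] + 814.17 = 780.078 + 814.17 = 1594.25.
Reliability = 1594.25 / 1758.83 = 0.906.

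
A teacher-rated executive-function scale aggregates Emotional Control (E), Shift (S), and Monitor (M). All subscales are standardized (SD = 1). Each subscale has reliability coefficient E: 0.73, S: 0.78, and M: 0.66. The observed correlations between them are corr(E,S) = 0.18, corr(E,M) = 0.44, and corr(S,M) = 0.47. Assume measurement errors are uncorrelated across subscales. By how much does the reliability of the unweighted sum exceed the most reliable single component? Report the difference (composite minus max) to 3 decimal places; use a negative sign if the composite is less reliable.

0.060

Var(sum) = 3 + 2.18 = 5.18; true-score variance = 2.17 + 2.18 = 4.35; composite reliability = 0.8398.
Max component reliability = 0.7800.
Difference = 0.8398 − 0.7800 = 0.060.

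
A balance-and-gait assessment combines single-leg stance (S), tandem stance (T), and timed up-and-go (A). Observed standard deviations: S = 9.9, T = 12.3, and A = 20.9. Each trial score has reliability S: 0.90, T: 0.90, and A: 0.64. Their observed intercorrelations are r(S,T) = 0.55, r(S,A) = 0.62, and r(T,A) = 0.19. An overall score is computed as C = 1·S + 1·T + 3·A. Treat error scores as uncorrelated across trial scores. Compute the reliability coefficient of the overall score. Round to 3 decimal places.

0.732

Var(C) = 9.9² + 12.3² + 3²·20.9² + 2·[9.9·12.3·0.55 + 3·9.9·20.9·0.62 + 3·12.3·20.9·0.19] = 4180.59 + 1196.71 = 5377.3.
Under uncorrelated errors the observed covariances equal the true-score covariances, so only the own-variance terms attenuate.
True-score variance = [9.9²·0.90 + 12.3²·0.90 + 3²·20.9²·0.64] + 1196.71 = 2740.4 + 1196.71 = 3937.11.
Reliability = 3937.11 / 5377.3 = 0.732.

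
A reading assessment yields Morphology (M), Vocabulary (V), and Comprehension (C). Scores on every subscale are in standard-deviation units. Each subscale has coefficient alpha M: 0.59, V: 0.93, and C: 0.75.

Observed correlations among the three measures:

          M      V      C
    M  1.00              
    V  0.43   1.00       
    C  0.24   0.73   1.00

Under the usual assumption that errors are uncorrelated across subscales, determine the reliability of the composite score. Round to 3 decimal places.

0.874

Var(M+V+C) = 3 + 2·[0.43 + 0.24 + 0.73] = 3 + 2.8 = 5.8.
With uncorrelated errors the cross-covariances are all true-score covariance, so they carry over unchanged; only the diagonal terms shrink to ρᵢσᵢ².
True-score variance = [0.59 + 0.93 + 0.75] + 2.8 = 2.27 + 2.8 = 5.07.
Reliability = 5.07 / 5.8 = 0.874.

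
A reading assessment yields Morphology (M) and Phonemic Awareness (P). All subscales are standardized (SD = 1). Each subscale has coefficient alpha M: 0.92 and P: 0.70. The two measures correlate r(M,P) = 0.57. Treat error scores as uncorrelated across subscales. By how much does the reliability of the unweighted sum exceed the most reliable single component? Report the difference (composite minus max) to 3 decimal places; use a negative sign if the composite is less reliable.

-0.041

Var(sum) = 2 + 1.14 = 3.14; true-score variance = 1.62 + 1.14 = 2.76; composite reliability = 0.8790.
Max component reliability = 0.9200.
Difference = 0.8790 − 0.9200 = -0.041.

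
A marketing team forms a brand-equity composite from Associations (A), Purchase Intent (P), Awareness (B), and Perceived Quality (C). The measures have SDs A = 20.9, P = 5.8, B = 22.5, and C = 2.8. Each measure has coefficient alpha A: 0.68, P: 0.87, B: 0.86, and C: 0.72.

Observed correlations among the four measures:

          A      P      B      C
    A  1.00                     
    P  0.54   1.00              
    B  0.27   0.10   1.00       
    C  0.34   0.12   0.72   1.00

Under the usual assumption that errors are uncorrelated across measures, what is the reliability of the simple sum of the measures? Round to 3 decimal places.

0.858

Var(A+P+B+C) = 20.9² + 5.8² + 22.5² + 2.8² + 2·[20.9·5.8·0.54 + 20.9·22.5·0.27 + 20.9·2.8·0.34 + 5.8·22.5·0.10 + 5.8·2.8·0.12 + 22.5·2.8·0.72] = 984.54 + 545.364 = 1529.9.
With uncorrelated errors the cross-covariances are all true-score covariance, so they carry over unchanged; only the diagonal terms shrink to ρᵢσᵢ².
True-score variance = [20.9²·0.68 + 5.8²·0.87 + 22.5²·0.86 + 2.8²·0.72] + 545.364 = 767.317 + 545.364 = 1312.68.
Reliability = 1312.68 / 1529.9 = 0.858.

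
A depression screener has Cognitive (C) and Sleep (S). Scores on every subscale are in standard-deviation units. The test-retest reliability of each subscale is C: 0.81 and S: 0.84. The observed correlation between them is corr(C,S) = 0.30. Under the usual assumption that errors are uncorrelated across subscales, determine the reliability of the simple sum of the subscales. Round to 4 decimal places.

0.8654

Var(C+S) = 2 + 2·[0.30] = 2 + 0.6 = 2.6.
Because errors are independent across components, Cov(Tᵢ,Tⱼ) = Cov(Xᵢ,Xⱼ); the off-diagonal part of the true-score variance is the same as above.
True-score variance = [0.81 + 0.84] + 0.6 = 1.65 + 0.6 = 2.25.
Reliability = 2.25 / 2.6 = 0.8654.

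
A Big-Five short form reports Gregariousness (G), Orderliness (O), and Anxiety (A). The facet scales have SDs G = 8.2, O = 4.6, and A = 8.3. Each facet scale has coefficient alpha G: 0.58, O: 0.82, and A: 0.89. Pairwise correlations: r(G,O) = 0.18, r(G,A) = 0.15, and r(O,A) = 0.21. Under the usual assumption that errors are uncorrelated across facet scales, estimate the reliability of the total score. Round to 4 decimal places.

Var(G+O+A) = 8.2² + 4.6² + 8.3² + 2·[8.2·4.6·0.18 + 8.2·8.3·0.15 + 4.6·8.3·0.21] = 157.29 + 50.0328 = 207.323.
Under uncorrelated errors the observed covariances equal the true-score covariances, so only the own-variance terms attenuate.
True-score variance = [8.2²·0.58 + 4.6²·0.82 + 8.3²·0.89] + 50.0328 = 117.663 + 50.0328 = 167.695.
Reliability = 167.695 / 207.323 = 0.8089.

0.8089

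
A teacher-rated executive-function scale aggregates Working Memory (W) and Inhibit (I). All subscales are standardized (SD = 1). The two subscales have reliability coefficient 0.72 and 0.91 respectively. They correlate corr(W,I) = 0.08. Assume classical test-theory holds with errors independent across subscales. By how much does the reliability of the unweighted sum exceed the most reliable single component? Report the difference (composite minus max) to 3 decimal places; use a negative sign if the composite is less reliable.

-0.081

Var(sum) = 2 + 0.16 = 2.16; true-score variance = 1.63 + 0.16 = 1.79; composite reliability = 0.8287.
Max component reliability = 0.9100.
Difference = 0.8287 − 0.9100 = -0.081.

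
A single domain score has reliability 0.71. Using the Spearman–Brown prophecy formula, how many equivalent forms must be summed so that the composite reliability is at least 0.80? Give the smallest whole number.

k ≥ ρ*(1−ρ₁)/(ρ₁(1−ρ*)) = 0.80·0.29 / (0.71·0.20) = 1.634.
Smallest integer k = 2.

2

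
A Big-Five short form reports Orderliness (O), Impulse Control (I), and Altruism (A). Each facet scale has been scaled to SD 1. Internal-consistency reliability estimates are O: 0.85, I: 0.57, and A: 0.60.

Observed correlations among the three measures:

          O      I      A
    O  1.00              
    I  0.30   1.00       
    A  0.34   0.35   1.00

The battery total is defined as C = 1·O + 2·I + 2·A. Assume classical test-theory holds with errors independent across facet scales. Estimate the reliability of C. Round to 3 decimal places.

Var(C) = 1 + 2² + 2² + 2·[2·0.30 + 2·0.34 + 4·0.35] = 9 + 5.36 = 14.36.
Under uncorrelated errors the observed covariances equal the true-score covariances, so only the own-variance terms attenuate.
True-score variance = [0.85 + 2²·0.57 + 2²·0.60] + 5.36 = 5.53 + 5.36 = 10.89.
Reliability = 10.89 / 14.36 = 0.758.

0.758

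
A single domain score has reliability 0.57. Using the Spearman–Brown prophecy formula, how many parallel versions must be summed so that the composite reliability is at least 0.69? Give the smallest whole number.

k ≥ ρ*(1−ρ₁)/(ρ₁(1−ρ*)) = 0.69·0.43 / (0.57·0.31) = 1.679.
Smallest integer k = 2.

2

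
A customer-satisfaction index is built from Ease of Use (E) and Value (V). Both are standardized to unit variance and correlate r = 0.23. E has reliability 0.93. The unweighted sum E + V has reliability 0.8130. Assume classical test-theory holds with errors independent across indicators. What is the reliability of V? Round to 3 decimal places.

0.610

Var(E+V) = 2 + 2·0.23 = 2.460.
True-score variance = ρ_E + ρ_V + 2·0.23, so 0.8130 = (0.93 + ρ_V + 0.46) / 2.460.
ρ_V = 0.8130·2.460 − 0.93 − 0.46 = 0.610.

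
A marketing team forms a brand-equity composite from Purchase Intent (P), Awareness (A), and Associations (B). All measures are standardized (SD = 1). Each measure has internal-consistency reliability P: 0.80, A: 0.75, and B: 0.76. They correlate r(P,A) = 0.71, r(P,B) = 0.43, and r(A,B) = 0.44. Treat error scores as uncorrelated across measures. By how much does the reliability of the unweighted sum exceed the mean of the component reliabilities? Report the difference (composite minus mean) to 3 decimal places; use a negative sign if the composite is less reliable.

0.118

Var(sum) = 3 + 3.16 = 6.16; true-score variance = 2.31 + 3.16 = 5.47; composite reliability = 0.8880.
Mean component reliability = 0.7700.
Difference = 0.8880 − 0.7700 = 0.118.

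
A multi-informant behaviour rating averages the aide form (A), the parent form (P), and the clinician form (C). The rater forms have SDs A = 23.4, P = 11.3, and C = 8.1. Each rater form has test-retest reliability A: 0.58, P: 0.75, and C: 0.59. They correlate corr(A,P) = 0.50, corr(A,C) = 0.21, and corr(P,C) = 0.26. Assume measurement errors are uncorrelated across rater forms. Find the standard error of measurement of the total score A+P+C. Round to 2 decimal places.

Var(total) = 740.86 + 391.622 = 1132.48.
True-score variance = 452.062 + 391.622 = 843.685, so reliability = 0.7450.
Error variance = 1132.48 − 843.685 = 288.798; SEM = √288.798 = 16.99.

16.99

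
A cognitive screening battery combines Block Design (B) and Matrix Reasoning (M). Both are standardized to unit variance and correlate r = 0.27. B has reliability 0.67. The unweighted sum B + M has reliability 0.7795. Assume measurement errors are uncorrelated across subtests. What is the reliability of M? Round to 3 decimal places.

Var(B+M) = 2 + 2·0.27 = 2.540.
True-score variance = ρ_B + ρ_M + 2·0.27, so 0.7795 = (0.67 + ρ_M + 0.54) / 2.540.
ρ_M = 0.7795·2.540 − 0.67 − 0.54 = 0.770.

0.770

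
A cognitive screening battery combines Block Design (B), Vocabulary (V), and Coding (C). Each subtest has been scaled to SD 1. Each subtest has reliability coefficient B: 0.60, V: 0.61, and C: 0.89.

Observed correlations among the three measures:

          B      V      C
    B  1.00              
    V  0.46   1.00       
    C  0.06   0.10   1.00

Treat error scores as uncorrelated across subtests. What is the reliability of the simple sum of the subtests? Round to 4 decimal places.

0.7877

Var(B+V+C) = 3 + 2·[0.46 + 0.06 + 0.10] = 3 + 1.24 = 4.24.
Because errors are independent across components, Cov(Tᵢ,Tⱼ) = Cov(Xᵢ,Xⱼ); the off-diagonal part of the true-score variance is the same as above.
True-score variance = [0.60 + 0.61 + 0.89] + 1.24 = 2.1 + 1.24 = 3.34.
Reliability = 3.34 / 4.24 = 0.7877.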